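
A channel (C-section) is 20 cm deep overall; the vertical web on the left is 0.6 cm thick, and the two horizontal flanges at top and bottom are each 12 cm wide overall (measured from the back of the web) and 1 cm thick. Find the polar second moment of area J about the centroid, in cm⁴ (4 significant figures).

Decompose the section into non-overlapping parts with the origin at the bottom-left of its bounding rectangle.
Web: 0.6 × 20, A = 12 cm², y = 10 cm, Ī = 400 cm⁴.
Top flange (beyond web): 11.4 × 1, A = 11.4 cm², y = 19.5 cm, Ī = 0.95 cm⁴.
Bottom flange (beyond web): 11.4 × 1, A = 11.4 cm², y = 0.5 cm, Ī = 0.95 cm⁴.
By symmetry the centroid is at mid-height, ȳ = 10 cm.
Transfer each piece to the centroidal x-axis using Ī + A·d² with d = y − 10:
  web: d = 0 cm → contributes +400 cm⁴
  top flange (beyond web): d = 9.5 cm → contributes +1029.8 cm⁴
  bottom flange (beyond web): d = -9.5 cm → contributes +1029.8 cm⁴
Total I = 2459.6 cm⁴.
For the y-axis: x̄ = 4.23103 cm.
Repeating about the centroidal y-axis gives I_y = 530.318 cm⁴.
Polar second moment: J = I_x + I_y = 2989.92 cm⁴.

J ≈ 2990 cm⁴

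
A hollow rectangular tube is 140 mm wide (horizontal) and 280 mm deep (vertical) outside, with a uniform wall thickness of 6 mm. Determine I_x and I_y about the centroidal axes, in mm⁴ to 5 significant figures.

Split into non-overlapping primitives; take the origin at the lower-left of the bounding box.
Outer rectangle: 140 × 280, A = 39 200 mm², y = 140 mm, Ī = 256 106 667 mm⁴.
Inner void (subtracted): 128 × 268, A = 34 304 mm², y = 140 mm, Ī = 205 320 875 mm⁴.
By symmetry the centroid is at mid-height, ȳ = 140 mm.
All pieces are centred on the centroidal x-axis, so I = ΣĪ (holes subtracted) = 50 785 792 mm⁴.
Repeating about the centroidal y-axis gives I_y = 17 190 272 mm⁴.

I_x ≈ 5.0786 × 10⁷ mm⁴, I_y ≈ 1.7190 × 10⁷ mm⁴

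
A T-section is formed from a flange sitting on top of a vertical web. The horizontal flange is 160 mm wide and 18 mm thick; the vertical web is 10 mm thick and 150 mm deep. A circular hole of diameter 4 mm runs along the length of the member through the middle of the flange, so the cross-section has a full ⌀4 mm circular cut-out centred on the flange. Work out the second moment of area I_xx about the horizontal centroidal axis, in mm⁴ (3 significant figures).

Treat the section as a set of non-overlapping primitives; coordinates are from the bounding-box lower-left.
Flange: 160 × 18, A = 2 880 mm², y = 159 mm, Ī = 77 760 mm⁴.
Web: 10 × 150, A = 1 500 mm², y = 75 mm, Ī = 2 812 500 mm⁴.
Hole (subtracted): ⌀4, A = 12.566 mm², y = 159 mm, Ī = 12.566 mm⁴.
Centroid: ȳ = ΣA·y / ΣA = 130.15 mm.
Transfer each piece to the horizontal centroidal axis using Ī + A·d² with d = y − 130.15:
  flange: d = 28.85 mm → contributes +2 474 831 mm⁴
  web: d = -55.15 mm → contributes +7 374 801 mm⁴
  hole: d = 28.85 mm → contributes −10 472 mm⁴
Total I = 9 839 161 mm⁴.

I_xx ≈ 9.84 × 10⁶ mm⁴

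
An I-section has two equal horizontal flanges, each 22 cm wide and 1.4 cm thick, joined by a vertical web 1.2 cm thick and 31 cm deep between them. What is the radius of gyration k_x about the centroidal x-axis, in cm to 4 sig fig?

k_x ≈ 13.92 cm

Break the section into simple shapes (no overlaps), measuring from the bottom-left corner of the bounding box.
Bottom flange: 22 × 1.4, A = 30.8 cm², y = 0.7 cm, Ī = 5.03067 cm⁴.
Web: 1.2 × 31, A = 37.2 cm², y = 16.9 cm, Ī = 2979.1 cm⁴.
Top flange: 22 × 1.4, A = 30.8 cm², y = 33.1 cm, Ī = 5.03067 cm⁴.
By symmetry the centroid is at mid-height, ȳ = 16.9 cm.
Transfer each piece to the centroidal x-axis using Ī + A·d² with d = y − 16.9:
  bottom flange: d = -16.2 cm → contributes +8088.18 cm⁴
  web: d = 0 cm → contributes +2979.1 cm⁴
  top flange: d = 16.2 cm → contributes +8088.18 cm⁴
Total I = 19155.5 cm⁴.
Radius of gyration: k = √(I/A) = √(19155.5 / 98.8) = 13.9241 cm.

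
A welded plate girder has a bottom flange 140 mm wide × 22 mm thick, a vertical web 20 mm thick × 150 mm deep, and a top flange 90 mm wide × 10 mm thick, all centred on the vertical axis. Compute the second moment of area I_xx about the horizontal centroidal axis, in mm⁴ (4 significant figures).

Split into non-overlapping primitives; take the origin at the lower-left of the bounding box.
Bottom plate: 140 × 22, A = 3 080 mm², y = 11 mm, Ī = 124 227 mm⁴.
Web plate: 20 × 150, A = 3 000 mm², y = 97 mm, Ī = 5 625 000 mm⁴.
Top plate: 90 × 10, A = 900 mm², y = 177 mm, Ī = 7 500 mm⁴.
Centroid: ȳ = ΣA·y / ΣA = 69.3668 mm.
Transfer each piece to the horizontal centroidal axis using Ī + A·d² with d = y − 69.3668:
  bottom plate: d = -58.3668 mm → contributes +10 616 798 mm⁴
  web plate: d = 27.6332 mm → contributes +7 915 787 mm⁴
  top plate: d = 107.633 mm → contributes +10 433 922 mm⁴
Total I = 28 966 508 mm⁴.

I_xx ≈ 2.897 × 10⁷ mm⁴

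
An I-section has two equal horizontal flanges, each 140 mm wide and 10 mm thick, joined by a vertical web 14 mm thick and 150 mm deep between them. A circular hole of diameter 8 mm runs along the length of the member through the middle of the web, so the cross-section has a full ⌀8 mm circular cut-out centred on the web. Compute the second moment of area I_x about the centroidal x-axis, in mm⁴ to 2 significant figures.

Split into non-overlapping primitives; take the origin at the lower-left of the bounding box.
Bottom flange: 140 × 10, A = 1 400 mm², y = 5 mm, Ī = 11 667 mm⁴.
Web: 14 × 150, A = 2 100 mm², y = 85 mm, Ī = 3 937 500 mm⁴.
Top flange: 140 × 10, A = 1 400 mm², y = 165 mm, Ī = 11 667 mm⁴.
Hole (subtracted): ⌀8, A = 50.27 mm², y = 85 mm, Ī = 201.1 mm⁴.
By symmetry the centroid is at mid-height, ȳ = 85 mm.
Transfer each piece to the centroidal x-axis using Ī + A·d² with d = y − 85:
  bottom flange: d = -80 mm → contributes +8 971 667 mm⁴
  web: d = 0 mm → contributes +3 937 500 mm⁴
  top flange: d = 80 mm → contributes +8 971 667 mm⁴
  hole: d = 0 mm → contributes −201.1 mm⁴
Total I = 21 880 632 mm⁴.

I_x ≈ 2.2 × 10⁷ mm⁴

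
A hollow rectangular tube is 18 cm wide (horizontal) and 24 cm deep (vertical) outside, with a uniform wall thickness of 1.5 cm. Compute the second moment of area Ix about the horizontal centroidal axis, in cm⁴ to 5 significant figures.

Break the section into simple shapes (no overlaps), measuring from the bottom-left corner of the bounding box.
Outer rectangle: 18 × 24, A = 432 cm², y = 12 cm, Ī = 20 736 cm⁴.
Inner void (subtracted): 15 × 21, A = 315 cm², y = 12 cm, Ī = 11576.25 cm⁴.
By symmetry the centroid is at mid-height, ȳ = 12 cm.
All pieces are centred on the horizontal centroidal axis, so I = ΣĪ (holes subtracted) = 9159.75 cm⁴.

Ix ≈ 9159.8 cm⁴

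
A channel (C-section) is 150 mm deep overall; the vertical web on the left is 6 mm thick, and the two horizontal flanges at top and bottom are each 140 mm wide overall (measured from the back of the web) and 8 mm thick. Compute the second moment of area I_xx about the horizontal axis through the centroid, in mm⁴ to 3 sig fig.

Split into non-overlapping primitives; take the origin at the lower-left of the bounding box.
Web: 6 × 150, A = 900 mm², y = 75 mm, Ī = 1 687 500 mm⁴.
Top flange (beyond web): 134 × 8, A = 1 072 mm², y = 146 mm, Ī = 5717.3 mm⁴.
Bottom flange (beyond web): 134 × 8, A = 1 072 mm², y = 4 mm, Ī = 5717.3 mm⁴.
By symmetry the centroid is at mid-height, ȳ = 75 mm.
Transfer each piece to the horizontal axis through the centroid using Ī + A·d² with d = y − 75:
  web: d = 0 mm → contributes +1 687 500 mm⁴
  top flange (beyond web): d = 71 mm → contributes +5 409 669 mm⁴
  bottom flange (beyond web): d = -71 mm → contributes +5 409 669 mm⁴
Total I = 12 506 839 mm⁴.

I_xx ≈ 1.25 × 10⁷ mm⁴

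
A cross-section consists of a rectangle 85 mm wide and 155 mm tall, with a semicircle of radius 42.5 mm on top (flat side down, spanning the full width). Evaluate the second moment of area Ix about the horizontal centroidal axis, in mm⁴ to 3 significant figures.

Ix ≈ 4.80 × 10⁷ mm⁴

Treat the section as a set of non-overlapping primitives; coordinates are from the bounding-box lower-left.
Rectangular body: 85 × 155, A = 13 175 mm², y = 77.5 mm, Ī = 26 377 448 mm⁴.
Semicircular cap: semicircle r = 42.5, A = 2837.3 mm², y = 173.04 mm, Ī = 358 086 mm⁴.
Centroid: ȳ = ΣA·y / ΣA = 94.429 mm.
Transfer each piece to the horizontal centroidal axis using Ī + A·d² with d = y − 94.429:
  rectangular body: d = -16.929 mm → contributes +30 153 080 mm⁴
  semicircular cap: d = 78.609 mm → contributes +17 890 532 mm⁴
Total I = 48 043 612 mm⁴.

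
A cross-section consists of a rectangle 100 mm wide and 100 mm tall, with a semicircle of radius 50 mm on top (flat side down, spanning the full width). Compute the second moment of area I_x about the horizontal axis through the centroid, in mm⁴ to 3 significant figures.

Decompose the section into non-overlapping parts with the origin at the bottom-left of its bounding rectangle.
Rectangular body: 100 × 100, A = 10 000 mm², y = 50 mm, Ī = 8 333 333 mm⁴.
Semicircular cap: semicircle r = 50, A = 3 927 mm², y = 121.22 mm, Ī = 685 981 mm⁴.
Centroid: ȳ = ΣA·y / ΣA = 70.082 mm.
Transfer each piece to the horizontal axis through the centroid using Ī + A·d² with d = y − 70.082:
  rectangular body: d = -20.082 mm → contributes +12 366 231 mm⁴
  semicircular cap: d = 51.139 mm → contributes +10 955 670 mm⁴
Total I = 23 321 901 mm⁴.

I_x ≈ 2.33 × 10⁷ mm⁴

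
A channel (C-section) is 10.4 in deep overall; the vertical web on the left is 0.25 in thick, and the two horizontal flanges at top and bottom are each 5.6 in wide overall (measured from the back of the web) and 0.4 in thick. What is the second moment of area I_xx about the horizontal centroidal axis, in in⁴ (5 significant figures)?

I_xx ≈ 130.49 in⁴

Treat the section as a set of non-overlapping primitives; coordinates are from the bounding-box lower-left.
Web: 0.25 × 10.4, A = 2.6 in², y = 5.2 in, Ī = 23.43467 in⁴.
Top flange (beyond web): 5.35 × 0.4, A = 2.14 in², y = 10.2 in, Ī = 0.02853333 in⁴.
Bottom flange (beyond web): 5.35 × 0.4, A = 2.14 in², y = 0.2 in, Ī = 0.02853333 in⁴.
By symmetry the centroid is at mid-height, ȳ = 5.2 in.
Transfer each piece to the horizontal centroidal axis using Ī + A·d² with d = y − 5.2:
  web: d = 0 in → contributes +23.43467 in⁴
  top flange (beyond web): d = 5 in → contributes +53.52853 in⁴
  bottom flange (beyond web): d = -5 in → contributes +53.52853 in⁴
Total I = 130.4917 in⁴.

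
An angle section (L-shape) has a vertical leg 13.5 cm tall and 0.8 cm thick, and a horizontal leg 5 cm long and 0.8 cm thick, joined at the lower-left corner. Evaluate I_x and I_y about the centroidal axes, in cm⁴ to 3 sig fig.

I_x ≈ 268 cm⁴, I_y ≈ 21.5 cm⁴

Split into non-overlapping primitives; take the origin at the lower-left of the bounding box.
Vertical leg: 0.8 × 13.5, A = 10.8 cm², y = 6.75 cm, Ī = 164.03 cm⁴.
Horizontal leg (remainder): 4.2 × 0.8, A = 3.36 cm², y = 0.4 cm, Ī = 0.1792 cm⁴.
Centroid: ȳ = ΣA·y / ΣA = 5.2432 cm.
Transfer each piece to the centroidal x-axis using Ī + A·d² with d = y − 5.2432:
  vertical leg: d = 1.5068 cm → contributes +188.55 cm⁴
  horizontal leg (remainder): d = -4.8432 cm → contributes +78.994 cm⁴
Total I = 267.54 cm⁴.
For the y-axis: x̄ = 0.99322 cm.
Repeating about the centroidal y-axis gives I_y = 21.532 cm⁴.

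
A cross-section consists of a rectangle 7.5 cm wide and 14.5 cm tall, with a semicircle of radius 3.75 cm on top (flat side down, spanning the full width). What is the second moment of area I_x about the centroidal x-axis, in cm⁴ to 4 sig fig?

Split into non-overlapping primitives; take the origin at the lower-left of the bounding box.
Rectangular body: 7.5 × 14.5, A = 108.75 cm², y = 7.25 cm, Ī = 1905.39 cm⁴.
Semicircular cap: semicircle r = 3.75, A = 22.0893 cm², y = 16.0915 cm, Ī = 21.7049 cm⁴.
Centroid: ȳ = ΣA·y / ΣA = 8.7427 cm.
Transfer each piece to the centroidal x-axis using Ī + A·d² with d = y − 8.7427:
  rectangular body: d = -1.4927 cm → contributes +2147.7 cm⁴
  semicircular cap: d = 7.34885 cm → contributes +1214.65 cm⁴
Total I = 3362.35 cm⁴.

I_x ≈ 3362 cm⁴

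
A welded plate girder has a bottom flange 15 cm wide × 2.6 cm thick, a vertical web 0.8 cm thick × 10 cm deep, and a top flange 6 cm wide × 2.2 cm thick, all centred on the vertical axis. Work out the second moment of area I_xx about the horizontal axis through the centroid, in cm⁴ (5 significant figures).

I_xx ≈ 1679.8 cm⁴

Split into non-overlapping primitives; take the origin at the lower-left of the bounding box.
Bottom plate: 15 × 2.6, A = 39 cm², y = 1.3 cm, Ī = 21.97 cm⁴.
Web plate: 0.8 × 10, A = 8 cm², y = 7.6 cm, Ī = 66.66667 cm⁴.
Top plate: 6 × 2.2, A = 13.2 cm², y = 13.7 cm, Ī = 5.324 cm⁴.
Centroid: ȳ = ΣA·y / ΣA = 4.856146 cm.
Transfer each piece to the horizontal axis through the centroid using Ī + A·d² with d = y − 4.856146:
  bottom plate: d = -3.556146 cm → contributes +515.1709 cm⁴
  web plate: d = 2.743854 cm → contributes +126.8965 cm⁴
  top plate: d = 8.843854 cm → contributes +1037.746 cm⁴
Total I = 1679.813 cm⁴.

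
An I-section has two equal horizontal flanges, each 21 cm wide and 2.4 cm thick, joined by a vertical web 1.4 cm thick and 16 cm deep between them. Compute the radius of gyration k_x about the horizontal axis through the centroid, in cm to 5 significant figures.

Decompose the section into non-overlapping parts with the origin at the bottom-left of its bounding rectangle.
Bottom flange: 21 × 2.4, A = 50.4 cm², y = 1.2 cm, Ī = 24.192 cm⁴.
Web: 1.4 × 16, A = 22.4 cm², y = 10.4 cm, Ī = 477.8667 cm⁴.
Top flange: 21 × 2.4, A = 50.4 cm², y = 19.6 cm, Ī = 24.192 cm⁴.
By symmetry the centroid is at mid-height, ȳ = 10.4 cm.
Transfer each piece to the horizontal axis through the centroid using Ī + A·d² with d = y − 10.4:
  bottom flange: d = -9.2 cm → contributes +4290.048 cm⁴
  web: d = 0 cm → contributes +477.8667 cm⁴
  top flange: d = 9.2 cm → contributes +4290.048 cm⁴
Total I = 9057.963 cm⁴.
Radius of gyration: k = √(I/A) = √(9057.963 / 123.2) = 8.574522 cm.

k_x ≈ 8.5745 cm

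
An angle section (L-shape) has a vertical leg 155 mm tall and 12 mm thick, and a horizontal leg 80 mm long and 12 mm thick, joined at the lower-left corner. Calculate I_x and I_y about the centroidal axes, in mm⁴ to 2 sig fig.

I_x ≈ 6.6 × 10⁶ mm⁴, I_y ≈ 1.2 × 10⁶ mm⁴

Split into non-overlapping primitives; take the origin at the lower-left of the bounding box.
Vertical leg: 12 × 155, A = 1 860 mm², y = 77.5 mm, Ī = 3 723 875 mm⁴.
Horizontal leg (remainder): 68 × 12, A = 816 mm², y = 6 mm, Ī = 9 792 mm⁴.
Centroid: ȳ = ΣA·y / ΣA = 55.7 mm.
Transfer each piece to the centroidal x-axis using Ī + A·d² with d = y − 55.7:
  vertical leg: d = 21.8 mm → contributes +4 608 040 mm⁴
  horizontal leg (remainder): d = -49.7 mm → contributes +2 025 167 mm⁴
Total I = 6 633 207 mm⁴.
For the y-axis: x̄ = 18.2 mm.
Repeating about the centroidal y-axis gives I_y = 1 244 232 mm⁴.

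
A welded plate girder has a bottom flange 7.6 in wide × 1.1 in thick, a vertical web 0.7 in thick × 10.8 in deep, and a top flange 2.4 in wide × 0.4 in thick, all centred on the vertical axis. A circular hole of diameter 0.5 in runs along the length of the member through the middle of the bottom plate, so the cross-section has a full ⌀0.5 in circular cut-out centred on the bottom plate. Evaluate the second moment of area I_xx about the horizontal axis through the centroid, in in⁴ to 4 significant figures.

Decompose the section into non-overlapping parts with the origin at the bottom-left of its bounding rectangle.
Bottom plate: 7.6 × 1.1, A = 8.36 in², y = 0.55 in, Ī = 0.842967 in⁴.
Web plate: 0.7 × 10.8, A = 7.56 in², y = 6.5 in, Ī = 73.4832 in⁴.
Top plate: 2.4 × 0.4, A = 0.96 in², y = 12.1 in, Ī = 0.0128 in⁴.
Hole (subtracted): ⌀0.5, A = 0.19635 in², y = 0.55 in, Ī = 0.00306796 in⁴.
Centroid: ȳ = ΣA·y / ΣA = 3.91078 in.
Transfer each piece to the horizontal axis through the centroid using Ī + A·d² with d = y − 3.91078:
  bottom plate: d = -3.36078 in → contributes +95.2676 in⁴
  web plate: d = 2.58922 in → contributes +124.166 in⁴
  top plate: d = 8.18922 in → contributes +64.3937 in⁴
  hole: d = -3.36078 in → contributes −2.2208 in⁴
Total I = 281.607 in⁴.

I_xx ≈ 281.6 in⁴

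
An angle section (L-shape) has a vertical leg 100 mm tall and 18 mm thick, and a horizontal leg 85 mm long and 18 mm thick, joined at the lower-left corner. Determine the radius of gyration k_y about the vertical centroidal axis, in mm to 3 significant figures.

Decompose the section into non-overlapping parts with the origin at the bottom-left of its bounding rectangle.
Vertical leg: 18 × 100, A = 1 800 mm², x = 9 mm, Ī = 48 600 mm⁴.
Horizontal leg (remainder): 67 × 18, A = 1 206 mm², x = 51.5 mm, Ī = 451 145 mm⁴.
Centroid: x̄ = ΣA·x / ΣA = 26.051 mm.
Transfer each piece to the vertical centroidal axis using Ī + A·d² with d = x − 26.051:
  vertical leg: d = -17.051 mm → contributes +571 920 mm⁴
  horizontal leg (remainder): d = 25.449 mm → contributes +1 232 219 mm⁴
Total I = 1 804 138 mm⁴.
Radius of gyration: k = √(I/A) = √(1 804 138 / 3 006) = 24.499 mm.

k_y ≈ 24.5 mm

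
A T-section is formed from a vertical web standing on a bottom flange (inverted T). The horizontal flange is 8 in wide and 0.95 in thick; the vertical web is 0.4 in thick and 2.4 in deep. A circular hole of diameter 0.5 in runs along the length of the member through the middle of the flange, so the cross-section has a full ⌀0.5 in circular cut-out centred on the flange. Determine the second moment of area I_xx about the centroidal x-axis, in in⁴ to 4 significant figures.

Decompose the section into non-overlapping parts with the origin at the bottom-left of its bounding rectangle.
Flange: 8 × 0.95, A = 7.6 in², y = 0.475 in, Ī = 0.571583 in⁴.
Web: 0.4 × 2.4, A = 0.96 in², y = 2.15 in, Ī = 0.4608 in⁴.
Hole (subtracted): ⌀0.5, A = 0.19635 in², y = 0.475 in, Ī = 0.00306796 in⁴.
Centroid: ȳ = ΣA·y / ΣA = 0.667261 in.
Transfer each piece to the centroidal x-axis using Ī + A·d² with d = y − 0.667261:
  flange: d = -0.192261 in → contributes +0.852511 in⁴
  web: d = 1.48274 in → contributes +2.57138 in⁴
  hole: d = -0.192261 in → contributes −0.0103258 in⁴
Total I = 3.41356 in⁴.

I_xx ≈ 3.414 in⁴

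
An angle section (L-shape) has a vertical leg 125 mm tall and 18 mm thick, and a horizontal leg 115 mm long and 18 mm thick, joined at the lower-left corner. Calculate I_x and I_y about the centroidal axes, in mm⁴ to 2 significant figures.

Break the section into simple shapes (no overlaps), measuring from the bottom-left corner of the bounding box.
Vertical leg: 18 × 125, A = 2 250 mm², y = 62.5 mm, Ī = 2 929 688 mm⁴.
Horizontal leg (remainder): 97 × 18, A = 1 746 mm², y = 9 mm, Ī = 47 142 mm⁴.
Centroid: ȳ = ΣA·y / ΣA = 39.12 mm.
Transfer each piece to the centroidal x-axis using Ī + A·d² with d = y − 39.12:
  vertical leg: d = 23.38 mm → contributes +4 159 185 mm⁴
  horizontal leg (remainder): d = -30.12 mm → contributes +1 631 546 mm⁴
Total I = 5 790 731 mm⁴.
For the y-axis: x̄ = 34.12 mm.
Repeating about the centroidal y-axis gives I_y = 4 680 161 mm⁴.

I_x ≈ 5.8 × 10⁶ mm⁴, I_y ≈ 4.7 × 10⁶ mm⁴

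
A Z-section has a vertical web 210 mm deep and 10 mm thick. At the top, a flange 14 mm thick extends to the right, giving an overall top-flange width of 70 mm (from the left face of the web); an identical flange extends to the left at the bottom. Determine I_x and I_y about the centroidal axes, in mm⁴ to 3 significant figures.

I_x ≈ 2.39 × 10⁷ mm⁴, I_y ≈ 2.58 × 10⁶ mm⁴

Decompose the section into non-overlapping parts with the origin at the bottom-left of its bounding rectangle.
Web: 10 × 210, A = 2 100 mm², y = 105 mm, Ī = 7 717 500 mm⁴.
Top flange (beyond web): 60 × 14, A = 840 mm², y = 203 mm, Ī = 13 720 mm⁴.
Bottom flange (beyond web): 60 × 14, A = 840 mm², y = 7 mm, Ī = 13 720 mm⁴.
Centroid: ȳ = ΣA·y / ΣA = 105 mm.
Transfer each piece to the centroidal x-axis using Ī + A·d² with d = y − 105:
  web: d = 0 mm → contributes +7 717 500 mm⁴
  top flange (beyond web): d = 98 mm → contributes +8 081 080 mm⁴
  bottom flange (beyond web): d = -98 mm → contributes +8 081 080 mm⁴
Total I = 23 879 660 mm⁴.
For the y-axis: x̄ = 65 mm.
Repeating about the centroidal y-axis gives I_y = 2 579 500 mm⁴.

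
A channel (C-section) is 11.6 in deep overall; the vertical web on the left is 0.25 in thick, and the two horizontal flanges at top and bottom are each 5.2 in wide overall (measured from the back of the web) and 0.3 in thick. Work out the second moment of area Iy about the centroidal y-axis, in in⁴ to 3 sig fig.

Iy ≈ 16.0 in⁴

Split into non-overlapping primitives; take the origin at the lower-left of the bounding box.
Web: 0.25 × 11.6, A = 2.9 in², x = 0.125 in, Ī = 0.015104 in⁴.
Top flange (beyond web): 4.95 × 0.3, A = 1.485 in², x = 2.725 in, Ī = 3.0322 in⁴.
Bottom flange (beyond web): 4.95 × 0.3, A = 1.485 in², x = 2.725 in, Ī = 3.0322 in⁴.
Centroid: x̄ = ΣA·x / ΣA = 1.4405 in.
Transfer each piece to the centroidal y-axis using Ī + A·d² with d = x − 1.4405:
  web: d = -1.3155 in → contributes +5.0337 in⁴
  top flange (beyond web): d = 1.2845 in → contributes +5.4823 in⁴
  bottom flange (beyond web): d = 1.2845 in → contributes +5.4823 in⁴
Total I = 15.998 in⁴.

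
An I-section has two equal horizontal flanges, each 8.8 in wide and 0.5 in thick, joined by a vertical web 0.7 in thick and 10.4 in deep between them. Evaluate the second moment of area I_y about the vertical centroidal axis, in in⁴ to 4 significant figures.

Split into non-overlapping primitives; take the origin at the lower-left of the bounding box.
Bottom flange: 8.8 × 0.5, A = 4.4 in², x = 4.4 in, Ī = 28.3947 in⁴.
Web: 0.7 × 10.4, A = 7.28 in², x = 4.4 in, Ī = 0.297267 in⁴.
Top flange: 8.8 × 0.5, A = 4.4 in², x = 4.4 in, Ī = 28.3947 in⁴.
By symmetry the centroid is at mid-width, x̄ = 4.4 in.
All pieces are centred on the vertical centroidal axis, so I = ΣĪ = 57.0866 in⁴.

I_y ≈ 57.09 in⁴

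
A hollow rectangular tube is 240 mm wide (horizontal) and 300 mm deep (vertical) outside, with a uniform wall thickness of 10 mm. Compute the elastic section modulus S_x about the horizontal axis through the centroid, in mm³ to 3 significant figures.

S_x ≈ 9.17 × 10⁵ mm³

Break the section into simple shapes (no overlaps), measuring from the bottom-left corner of the bounding box.
Outer rectangle: 240 × 300, A = 72 000 mm², y = 150 mm, Ī = 540 000 000 mm⁴.
Inner void (subtracted): 220 × 280, A = 61 600 mm², y = 150 mm, Ī = 402 453 333 mm⁴.
By symmetry the centroid is at mid-height, ȳ = 150 mm.
All pieces are centred on the horizontal axis through the centroid, so I = ΣĪ (holes subtracted) = 137 546 667 mm⁴.
Extreme fibre distance c = 150 mm; S = I/c = 916 978 mm³.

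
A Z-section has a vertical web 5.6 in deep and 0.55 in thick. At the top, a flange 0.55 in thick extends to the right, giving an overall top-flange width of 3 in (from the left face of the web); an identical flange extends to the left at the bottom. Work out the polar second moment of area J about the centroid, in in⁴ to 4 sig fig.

J ≈ 32.79 in⁴

Decompose the section into non-overlapping parts with the origin at the bottom-left of its bounding rectangle.
Web: 0.55 × 5.6, A = 3.08 in², y = 2.8 in, Ī = 8.04907 in⁴.
Top flange (beyond web): 2.45 × 0.55, A = 1.3475 in², y = 5.325 in, Ī = 0.0339682 in⁴.
Bottom flange (beyond web): 2.45 × 0.55, A = 1.3475 in², y = 0.275 in, Ī = 0.0339682 in⁴.
Centroid: ȳ = ΣA·y / ΣA = 2.8 in.
Transfer each piece to the centroidal x-axis using Ī + A·d² with d = y − 2.8:
  web: d = 0 in → contributes +8.04907 in⁴
  top flange (beyond web): d = 2.525 in → contributes +8.62512 in⁴
  bottom flange (beyond web): d = -2.525 in → contributes +8.62512 in⁴
Total I = 25.2993 in⁴.
For the y-axis: x̄ = 2.725 in.
Repeating about the centroidal y-axis gives I_y = 7.48945 in⁴.
Polar second moment: J = I_x + I_y = 32.7888 in⁴.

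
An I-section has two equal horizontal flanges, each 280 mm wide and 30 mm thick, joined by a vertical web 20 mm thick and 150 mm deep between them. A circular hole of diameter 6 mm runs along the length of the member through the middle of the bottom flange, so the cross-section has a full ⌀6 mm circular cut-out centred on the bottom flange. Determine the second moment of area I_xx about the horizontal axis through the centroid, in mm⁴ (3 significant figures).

Break the section into simple shapes (no overlaps), measuring from the bottom-left corner of the bounding box.
Bottom flange: 280 × 30, A = 8 400 mm², y = 15 mm, Ī = 630 000 mm⁴.
Web: 20 × 150, A = 3 000 mm², y = 105 mm, Ī = 5 625 000 mm⁴.
Top flange: 280 × 30, A = 8 400 mm², y = 195 mm, Ī = 630 000 mm⁴.
Hole (subtracted): ⌀6, A = 28.274 mm², y = 15 mm, Ī = 63.617 mm⁴.
Centroid: ȳ = ΣA·y / ΣA = 105.13 mm.
Transfer each piece to the horizontal axis through the centroid using Ī + A·d² with d = y − 105.13:
  bottom flange: d = -90.129 mm → contributes +68 864 739 mm⁴
  web: d = -0.1287 mm → contributes +5 625 050 mm⁴
  top flange: d = 89.871 mm → contributes +68 475 539 mm⁴
  hole: d = -90.129 mm → contributes −229 741 mm⁴
Total I = 142 735 587 mm⁴.

I_xx ≈ 1.43 × 10⁸ mm⁴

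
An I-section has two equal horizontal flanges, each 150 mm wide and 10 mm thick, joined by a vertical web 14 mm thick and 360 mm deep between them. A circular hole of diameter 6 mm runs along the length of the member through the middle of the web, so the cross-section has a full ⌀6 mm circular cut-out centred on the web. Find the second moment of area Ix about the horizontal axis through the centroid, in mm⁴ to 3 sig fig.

Ix ≈ 1.57 × 10⁸ mm⁴

Treat the section as a set of non-overlapping primitives; coordinates are from the bounding-box lower-left.
Bottom flange: 150 × 10, A = 1 500 mm², y = 5 mm, Ī = 12 500 mm⁴.
Web: 14 × 360, A = 5 040 mm², y = 190 mm, Ī = 54 432 000 mm⁴.
Top flange: 150 × 10, A = 1 500 mm², y = 375 mm, Ī = 12 500 mm⁴.
Hole (subtracted): ⌀6, A = 28.274 mm², y = 190 mm, Ī = 63.617 mm⁴.
By symmetry the centroid is at mid-height, ȳ = 190 mm.
Transfer each piece to the horizontal axis through the centroid using Ī + A·d² with d = y − 190:
  bottom flange: d = -185 mm → contributes +51 350 000 mm⁴
  web: d = 0 mm → contributes +54 432 000 mm⁴
  top flange: d = 185 mm → contributes +51 350 000 mm⁴
  hole: d = 0 mm → contributes −63.617 mm⁴
Total I = 157 131 936 mm⁴.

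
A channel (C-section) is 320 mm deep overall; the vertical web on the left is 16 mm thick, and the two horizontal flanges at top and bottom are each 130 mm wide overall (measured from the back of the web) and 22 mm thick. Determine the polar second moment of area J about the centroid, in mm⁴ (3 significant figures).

J ≈ 1.71 × 10⁸ mm⁴

Break the section into simple shapes (no overlaps), measuring from the bottom-left corner of the bounding box.
Web: 16 × 320, A = 5 120 mm², y = 160 mm, Ī = 43 690 667 mm⁴.
Top flange (beyond web): 114 × 22, A = 2 508 mm², y = 309 mm, Ī = 101 156 mm⁴.
Bottom flange (beyond web): 114 × 22, A = 2 508 mm², y = 11 mm, Ī = 101 156 mm⁴.
By symmetry the centroid is at mid-height, ȳ = 160 mm.
Transfer each piece to the centroidal x-axis using Ī + A·d² with d = y − 160:
  web: d = 0 mm → contributes +43 690 667 mm⁴
  top flange (beyond web): d = 149 mm → contributes +55 781 264 mm⁴
  bottom flange (beyond web): d = -149 mm → contributes +55 781 264 mm⁴
Total I = 155 253 195 mm⁴.
For the y-axis: x̄ = 40.167 mm.
Repeating about the centroidal y-axis gives I_y = 16 246 578 mm⁴.
Polar second moment: J = I_x + I_y = 171 499 772 mm⁴.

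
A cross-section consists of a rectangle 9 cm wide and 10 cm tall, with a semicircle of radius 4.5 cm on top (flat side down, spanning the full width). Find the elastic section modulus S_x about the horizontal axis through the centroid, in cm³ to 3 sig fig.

Split into non-overlapping primitives; take the origin at the lower-left of the bounding box.
Rectangular body: 9 × 10, A = 90 cm², y = 5 cm, Ī = 750 cm⁴.
Semicircular cap: semicircle r = 4.5, A = 31.809 cm², y = 11.91 cm, Ī = 45.007 cm⁴.
Centroid: ȳ = ΣA·y / ΣA = 6.8044 cm.
Transfer each piece to the horizontal axis through the centroid using Ī + A·d² with d = y − 6.8044:
  rectangular body: d = -1.8044 cm → contributes +1 043 cm⁴
  semicircular cap: d = 5.1054 cm → contributes +874.12 cm⁴
Total I = 1917.1 cm⁴.
Extreme fibre distance c = 7.6956 cm; S = I/c = 249.12 cm³.

S_x ≈ 249 cm³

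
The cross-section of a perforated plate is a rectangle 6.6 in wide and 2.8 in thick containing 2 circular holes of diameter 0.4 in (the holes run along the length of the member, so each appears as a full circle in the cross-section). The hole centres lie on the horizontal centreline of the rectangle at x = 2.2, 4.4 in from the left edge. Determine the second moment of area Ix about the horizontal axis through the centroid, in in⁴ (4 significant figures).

Split into non-overlapping primitives; take the origin at the lower-left of the bounding box.
Plate: 6.6 × 2.8, A = 18.48 in², y = 1.4 in, Ī = 12.0736 in⁴.
Hole 1 (subtracted): ⌀0.4, A = 0.125664 in², y = 1.4 in, Ī = 0.00125664 in⁴.
Hole 2 (subtracted): ⌀0.4, A = 0.125664 in², y = 1.4 in, Ī = 0.00125664 in⁴.
By symmetry the centroid is at mid-height, ȳ = 1.4 in.
All pieces are centred on the horizontal axis through the centroid, so I = ΣĪ (holes subtracted) = 12.0711 in⁴.

Ix ≈ 12.07 in⁴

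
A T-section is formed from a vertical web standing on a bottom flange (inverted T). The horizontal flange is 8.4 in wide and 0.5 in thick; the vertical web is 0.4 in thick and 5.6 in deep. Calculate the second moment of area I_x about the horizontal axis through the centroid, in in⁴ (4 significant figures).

Break the section into simple shapes (no overlaps), measuring from the bottom-left corner of the bounding box.
Flange: 8.4 × 0.5, A = 4.2 in², y = 0.25 in, Ī = 0.0875 in⁴.
Web: 0.4 × 5.6, A = 2.24 in², y = 3.3 in, Ī = 5.85387 in⁴.
Centroid: ȳ = ΣA·y / ΣA = 1.31087 in.
Transfer each piece to the horizontal axis through the centroid using Ī + A·d² with d = y − 1.31087:
  flange: d = -1.06087 in → contributes +4.81437 in⁴
  web: d = 1.98913 in → contributes +14.7167 in⁴
Total I = 19.5311 in⁴.

I_x ≈ 19.53 in⁴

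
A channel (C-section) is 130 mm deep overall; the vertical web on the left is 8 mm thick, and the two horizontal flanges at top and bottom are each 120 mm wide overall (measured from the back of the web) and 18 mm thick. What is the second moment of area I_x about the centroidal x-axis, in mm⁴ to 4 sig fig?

Decompose the section into non-overlapping parts with the origin at the bottom-left of its bounding rectangle.
Web: 8 × 130, A = 1 040 mm², y = 65 mm, Ī = 1 464 667 mm⁴.
Top flange (beyond web): 112 × 18, A = 2 016 mm², y = 121 mm, Ī = 54 432 mm⁴.
Bottom flange (beyond web): 112 × 18, A = 2 016 mm², y = 9 mm, Ī = 54 432 mm⁴.
By symmetry the centroid is at mid-height, ȳ = 65 mm.
Transfer each piece to the centroidal x-axis using Ī + A·d² with d = y − 65:
  web: d = 0 mm → contributes +1 464 667 mm⁴
  top flange (beyond web): d = 56 mm → contributes +6 376 608 mm⁴
  bottom flange (beyond web): d = -56 mm → contributes +6 376 608 mm⁴
Total I = 14 217 883 mm⁴.

I_x ≈ 1.422 × 10⁷ mm⁴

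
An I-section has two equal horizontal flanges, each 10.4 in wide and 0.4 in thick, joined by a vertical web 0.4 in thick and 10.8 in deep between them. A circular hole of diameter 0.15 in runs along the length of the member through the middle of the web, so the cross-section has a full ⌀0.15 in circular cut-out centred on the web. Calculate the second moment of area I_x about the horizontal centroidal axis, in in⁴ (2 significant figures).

Treat the section as a set of non-overlapping primitives; coordinates are from the bounding-box lower-left.
Bottom flange: 10.4 × 0.4, A = 4.16 in², y = 0.2 in, Ī = 0.05547 in⁴.
Web: 0.4 × 10.8, A = 4.32 in², y = 5.8 in, Ī = 41.99 in⁴.
Top flange: 10.4 × 0.4, A = 4.16 in², y = 11.4 in, Ī = 0.05547 in⁴.
Hole (subtracted): ⌀0.15, A = 0.01767 in², y = 5.8 in, Ī = 0.00002485 in⁴.
By symmetry the centroid is at mid-height, ȳ = 5.8 in.
Transfer each piece to the horizontal centroidal axis using Ī + A·d² with d = y − 5.8:
  bottom flange: d = -5.6 in → contributes +130.5 in⁴
  web: d = 0 in → contributes +41.99 in⁴
  top flange: d = 5.6 in → contributes +130.5 in⁴
  hole: d = 0 in → contributes −0.00002485 in⁴
Total I = 303 in⁴.

I_x ≈ 300 in⁴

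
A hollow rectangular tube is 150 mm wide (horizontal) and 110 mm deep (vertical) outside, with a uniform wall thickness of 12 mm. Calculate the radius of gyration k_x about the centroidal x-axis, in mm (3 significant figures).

k_x ≈ 41.9 mm

Treat the section as a set of non-overlapping primitives; coordinates are from the bounding-box lower-left.
Outer rectangle: 150 × 110, A = 16 500 mm², y = 55 mm, Ī = 16 637 500 mm⁴.
Inner void (subtracted): 126 × 86, A = 10 836 mm², y = 55 mm, Ī = 6 678 588 mm⁴.
By symmetry the centroid is at mid-height, ȳ = 55 mm.
All pieces are centred on the centroidal x-axis, so I = ΣĪ (holes subtracted) = 9 958 912 mm⁴.
Radius of gyration: k = √(I/A) = √(9 958 912 / 5 664) = 41.932 mm.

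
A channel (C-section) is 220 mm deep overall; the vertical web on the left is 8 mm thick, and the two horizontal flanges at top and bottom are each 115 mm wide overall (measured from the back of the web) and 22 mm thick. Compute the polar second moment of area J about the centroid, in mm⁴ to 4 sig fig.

Split into non-overlapping primitives; take the origin at the lower-left of the bounding box.
Web: 8 × 220, A = 1 760 mm², y = 110 mm, Ī = 7 098 667 mm⁴.
Top flange (beyond web): 107 × 22, A = 2 354 mm², y = 209 mm, Ī = 94944.7 mm⁴.
Bottom flange (beyond web): 107 × 22, A = 2 354 mm², y = 11 mm, Ī = 94944.7 mm⁴.
By symmetry the centroid is at mid-height, ȳ = 110 mm.
Transfer each piece to the centroidal x-axis using Ī + A·d² with d = y − 110:
  web: d = 0 mm → contributes +7 098 667 mm⁴
  top flange (beyond web): d = 99 mm → contributes +23 166 499 mm⁴
  bottom flange (beyond web): d = -99 mm → contributes +23 166 499 mm⁴
Total I = 53 431 664 mm⁴.
For the y-axis: x̄ = 45.8537 mm.
Repeating about the centroidal y-axis gives I_y = 8 736 810 mm⁴.
Polar second moment: J = I_x + I_y = 62 168 474 mm⁴.

J ≈ 6.217 × 10⁷ mm⁴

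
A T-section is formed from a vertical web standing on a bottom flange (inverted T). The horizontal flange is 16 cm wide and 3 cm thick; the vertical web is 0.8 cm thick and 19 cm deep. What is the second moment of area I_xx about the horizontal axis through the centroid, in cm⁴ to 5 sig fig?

I_xx ≈ 1890.1 cm⁴

Break the section into simple shapes (no overlaps), measuring from the bottom-left corner of the bounding box.
Flange: 16 × 3, A = 48 cm², y = 1.5 cm, Ī = 36 cm⁴.
Web: 0.8 × 19, A = 15.2 cm², y = 12.5 cm, Ī = 457.2667 cm⁴.
Centroid: ȳ = ΣA·y / ΣA = 4.14557 cm.
Transfer each piece to the horizontal axis through the centroid using Ī + A·d² with d = y − 4.14557:
  flange: d = -2.64557 cm → contributes +371.9539 cm⁴
  web: d = 8.35443 cm → contributes +1518.174 cm⁴
Total I = 1890.127 cm⁴.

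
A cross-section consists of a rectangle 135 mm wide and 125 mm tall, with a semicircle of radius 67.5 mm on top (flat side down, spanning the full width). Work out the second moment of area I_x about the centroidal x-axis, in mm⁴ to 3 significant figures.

Split into non-overlapping primitives; take the origin at the lower-left of the bounding box.
Rectangular body: 135 × 125, A = 16 875 mm², y = 62.5 mm, Ī = 21 972 656 mm⁴.
Semicircular cap: semicircle r = 67.5, A = 7156.9 mm², y = 153.65 mm, Ī = 2 278 490 mm⁴.
Centroid: ȳ = ΣA·y / ΣA = 89.645 mm.
Transfer each piece to the centroidal x-axis using Ī + A·d² with d = y − 89.645:
  rectangular body: d = -27.145 mm → contributes +34 406 751 mm⁴
  semicircular cap: d = 64.003 mm → contributes +31 596 233 mm⁴
Total I = 66 002 984 mm⁴.

I_x ≈ 6.60 × 10⁷ mm⁴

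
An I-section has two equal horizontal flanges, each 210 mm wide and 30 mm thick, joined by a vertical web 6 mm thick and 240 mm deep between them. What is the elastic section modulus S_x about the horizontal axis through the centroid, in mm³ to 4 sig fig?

S_x ≈ 1.583 × 10⁶ mm³

Split into non-overlapping primitives; take the origin at the lower-left of the bounding box.
Bottom flange: 210 × 30, A = 6 300 mm², y = 15 mm, Ī = 472 500 mm⁴.
Web: 6 × 240, A = 1 440 mm², y = 150 mm, Ī = 6 912 000 mm⁴.
Top flange: 210 × 30, A = 6 300 mm², y = 285 mm, Ī = 472 500 mm⁴.
By symmetry the centroid is at mid-height, ȳ = 150 mm.
Transfer each piece to the horizontal axis through the centroid using Ī + A·d² with d = y − 150:
  bottom flange: d = -135 mm → contributes +115 290 000 mm⁴
  web: d = 0 mm → contributes +6 912 000 mm⁴
  top flange: d = 135 mm → contributes +115 290 000 mm⁴
Total I = 237 492 000 mm⁴.
Extreme fibre distance c = 150 mm; S = I/c = 1 583 280 mm³.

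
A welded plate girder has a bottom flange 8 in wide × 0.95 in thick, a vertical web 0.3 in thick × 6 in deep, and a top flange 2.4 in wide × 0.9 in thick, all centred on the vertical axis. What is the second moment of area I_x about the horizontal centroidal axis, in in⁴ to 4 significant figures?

I_x ≈ 92.51 in⁴

Decompose the section into non-overlapping parts with the origin at the bottom-left of its bounding rectangle.
Bottom plate: 8 × 0.95, A = 7.6 in², y = 0.475 in, Ī = 0.571583 in⁴.
Web plate: 0.3 × 6, A = 1.8 in², y = 3.95 in, Ī = 5.4 in⁴.
Top plate: 2.4 × 0.9, A = 2.16 in², y = 7.4 in, Ī = 0.1458 in⁴.
Centroid: ȳ = ΣA·y / ΣA = 2.31003 in.
Transfer each piece to the horizontal centroidal axis using Ī + A·d² with d = y − 2.31003:
  bottom plate: d = -1.83503 in → contributes +26.1635 in⁴
  web plate: d = 1.63997 in → contributes +10.2411 in⁴
  top plate: d = 5.08997 in → contributes +56.1065 in⁴
Total I = 92.5111 in⁴.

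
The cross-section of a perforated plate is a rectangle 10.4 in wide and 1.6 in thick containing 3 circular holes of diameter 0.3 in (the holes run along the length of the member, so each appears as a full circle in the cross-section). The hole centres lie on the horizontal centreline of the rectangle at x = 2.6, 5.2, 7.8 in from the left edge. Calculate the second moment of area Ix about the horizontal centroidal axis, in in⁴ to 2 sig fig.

Break the section into simple shapes (no overlaps), measuring from the bottom-left corner of the bounding box.
Plate: 10.4 × 1.6, A = 16.64 in², y = 0.8 in, Ī = 3.55 in⁴.
Hole 1 (subtracted): ⌀0.3, A = 0.07069 in², y = 0.8 in, Ī = 0.0003976 in⁴.
Hole 2 (subtracted): ⌀0.3, A = 0.07069 in², y = 0.8 in, Ī = 0.0003976 in⁴.
Hole 3 (subtracted): ⌀0.3, A = 0.07069 in², y = 0.8 in, Ī = 0.0003976 in⁴.
By symmetry the centroid is at mid-height, ȳ = 0.8 in.
All pieces are centred on the horizontal centroidal axis, so I = ΣĪ (holes subtracted) = 3.549 in⁴.

Ix ≈ 3.5 in⁴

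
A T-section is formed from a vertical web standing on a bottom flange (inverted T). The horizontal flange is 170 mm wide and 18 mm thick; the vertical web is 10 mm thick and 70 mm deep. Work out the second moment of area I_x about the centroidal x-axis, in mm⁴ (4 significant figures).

I_x ≈ 1.471 × 10⁶ mm⁴

Break the section into simple shapes (no overlaps), measuring from the bottom-left corner of the bounding box.
Flange: 170 × 18, A = 3 060 mm², y = 9 mm, Ī = 82 620 mm⁴.
Web: 10 × 70, A = 700 mm², y = 53 mm, Ī = 285 833 mm⁴.
Centroid: ȳ = ΣA·y / ΣA = 17.1915 mm.
Transfer each piece to the centroidal x-axis using Ī + A·d² with d = y − 17.1915:
  flange: d = -8.19149 mm → contributes +287 948 mm⁴
  web: d = 35.8085 mm → contributes +1 183 408 mm⁴
Total I = 1 471 355 mm⁴.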